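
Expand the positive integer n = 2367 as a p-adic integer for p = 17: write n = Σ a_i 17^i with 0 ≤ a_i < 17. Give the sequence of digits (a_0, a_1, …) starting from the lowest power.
(a_0, a_1, …) = (4, 3, 8)

Repeated division by 17 gives the digits low-to-high: 2367 = 4 + 3·17^1 + 8·17^2. Digit sequence: (4, 3, 8).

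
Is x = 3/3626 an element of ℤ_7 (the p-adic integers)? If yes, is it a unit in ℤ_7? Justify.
x ∉ ℤ_7 (v_7(x) = -2 < 0)

ℤ_7 = {x ∈ ℚ_7 : v_7(x) ≥ 0} and ℤ_7^× = {x ∈ ℤ_7 : v_7(x) = 0}. Here v_7(3/3626) = v_7(num) − v_7(den) = -2; compare against these criteria.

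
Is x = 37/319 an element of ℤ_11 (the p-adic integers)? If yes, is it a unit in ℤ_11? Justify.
x ∉ ℤ_11 (v_11(x) = -1 < 0)

ℤ_11 = {x ∈ ℚ_11 : v_11(x) ≥ 0} and ℤ_11^× = {x ∈ ℤ_11 : v_11(x) = 0}. Here v_11(37/319) = v_11(num) − v_11(den) = -1; compare against these criteria.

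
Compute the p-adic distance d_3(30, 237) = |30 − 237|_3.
d_3(30, 237) = 1/9

Step 1 — x − y = 30 − 237 = -207. Step 2 — v_3(-207) = 2 (factor: -207 = −(3^2 · 23); the sign does not affect v_p). Step 3 — |x − y|_3 = 3^{-2} = 1/9.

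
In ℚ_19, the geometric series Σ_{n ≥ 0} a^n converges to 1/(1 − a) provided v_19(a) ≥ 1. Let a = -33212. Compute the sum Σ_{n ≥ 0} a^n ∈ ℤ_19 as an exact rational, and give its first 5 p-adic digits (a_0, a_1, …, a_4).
Σ a^n = 1/(1 − a) = 1/33213;  first 5 digits = (1, 0, 3, 14, 8)

v_19(a) = 2 ≥ 1, so the series converges in ℤ_19 to 1/(1 − a) = 1/(1 − (-33212)) = 1/33213. Expand this rational in ℤ_19: compute digits iteratively via d_i = x_i mod 19, x_{i+1} = (x_i − d_i)/19. The first 5 digits are (1, 0, 3, 14, 8).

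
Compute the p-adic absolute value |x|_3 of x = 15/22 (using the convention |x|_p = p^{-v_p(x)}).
|15/22|_3 = 1/3

Step 1 — compute v_3(x) by factoring powers of 3 out of the numerator and denominator: v_3(15/22) = 1. Step 2 — apply |x|_p = p^{-v_p(x)} = 3^{-1} = 1/3.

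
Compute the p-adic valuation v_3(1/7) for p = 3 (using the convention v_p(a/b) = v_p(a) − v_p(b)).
v_3(1/7) = 0

Factor powers of 3 from the numerator and denominator of the reduced fraction: 1 = 3^0 · 1 and 7 = 3^0 · 7. Apply v_p(a/b) = v_p(a) − v_p(b): v_3(1/7) = 0 − 0 = 0.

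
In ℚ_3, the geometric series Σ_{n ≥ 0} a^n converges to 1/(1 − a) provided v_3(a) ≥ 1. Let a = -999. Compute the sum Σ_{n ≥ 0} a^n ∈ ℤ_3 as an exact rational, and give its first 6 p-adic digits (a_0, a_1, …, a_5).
Σ a^n = 1/(1 − a) = 1/1000;  first 6 digits = (1, 0, 0, 2, 2, 1)

v_3(a) = 3 ≥ 1, so the series converges in ℤ_3 to 1/(1 − a) = 1/(1 − (-999)) = 1/1000. Expand this rational in ℤ_3: compute digits iteratively via d_i = x_i mod 3, x_{i+1} = (x_i − d_i)/3. The first 6 digits are (1, 0, 0, 2, 2, 1).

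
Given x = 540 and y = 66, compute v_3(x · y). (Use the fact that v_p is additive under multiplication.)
v_3(35640) = 4

v_p(x) = 3 (factor: 540 = 3^3 · 20); v_p(y) = 1 (factor: 66 = 3^1 · 22). Additivity: v_p(xy) = v_p(x) + v_p(y) = 3 + 1 = 4. (Direct check: xy = 35640 = 3^4 · (440).)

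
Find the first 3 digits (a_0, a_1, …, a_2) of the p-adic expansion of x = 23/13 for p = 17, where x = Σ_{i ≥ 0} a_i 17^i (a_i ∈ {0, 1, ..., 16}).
(a_0, …, a_2) = (7, 1, 13)

v_17(23/13) = 0 (numerator and denominator both coprime to 17), so x ∈ ℤ_17^×. Compute digits iteratively via a_i = x_i mod 17, x_{i+1} = (x_i − a_i)/17, with x_0 = x:
  x_0 = 23/13;  a_0 = 7;  x_1 = (x_0 − 7)/17 = -4/13
  x_1 = -4/13;  a_1 = 1;  x_2 = (x_1 − 1)/17 = -1/13
  x_2 = -1/13;  a_2 = 13;  x_3 = (x_2 − 13)/17 = -10/13
Digits: (7, 1, 13).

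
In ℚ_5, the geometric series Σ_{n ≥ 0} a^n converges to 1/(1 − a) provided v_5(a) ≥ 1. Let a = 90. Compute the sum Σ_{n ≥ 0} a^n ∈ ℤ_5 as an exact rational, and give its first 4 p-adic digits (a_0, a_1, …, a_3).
Σ a^n = 1/(1 − a) = -1/89;  first 4 digits = (1, 3, 2, 2)

v_5(a) = 1 ≥ 1, so the series converges in ℤ_5 to 1/(1 − a) = 1/(1 − 90) = -1/89. Expand this rational in ℤ_5: compute digits iteratively via d_i = x_i mod 5, x_{i+1} = (x_i − d_i)/5. The first 4 digits are (1, 3, 2, 2).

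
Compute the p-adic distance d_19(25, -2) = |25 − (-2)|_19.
d_19(25, -2) = 1

Step 1 — x − y = 25 − (-2) = 27. Step 2 — v_19(27) = 0 (factor: 27 = (19^0 · 27); the sign does not affect v_p). Step 3 — |x − y|_19 = 19^{0} = 1.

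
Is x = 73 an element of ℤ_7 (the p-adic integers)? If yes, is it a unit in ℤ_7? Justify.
x ∈ ℤ_7^× (unit); v_7(x) = 0

ℤ_7 = {x ∈ ℚ_7 : v_7(x) ≥ 0} and ℤ_7^× = {x ∈ ℤ_7 : v_7(x) = 0}. Here v_7(73) = v_7(num) − v_7(den) = 0; compare against these criteria.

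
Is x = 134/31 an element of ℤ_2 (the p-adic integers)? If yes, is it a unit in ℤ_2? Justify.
x ∈ ℤ_2 but not a unit; v_2(x) = 1 > 0

ℤ_2 = {x ∈ ℚ_2 : v_2(x) ≥ 0} and ℤ_2^× = {x ∈ ℤ_2 : v_2(x) = 0}. Here v_2(134/31) = v_2(num) − v_2(den) = 1; compare against these criteria.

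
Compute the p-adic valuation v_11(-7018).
v_11(-7018) = 2

v_11(n) is the largest exponent k such that 11^k divides n. Factor out: -7018 = -11^2 · 58. (Sign doesn't affect v_p.) So v_11(-7018) = 2.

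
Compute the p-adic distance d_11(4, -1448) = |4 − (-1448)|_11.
d_11(4, -1448) = 1/121

Step 1 — x − y = 4 − (-1448) = 1452. Step 2 — v_11(1452) = 2 (factor: 1452 = (11^2 · 12); the sign does not affect v_p). Step 3 — |x − y|_11 = 11^{-2} = 1/121.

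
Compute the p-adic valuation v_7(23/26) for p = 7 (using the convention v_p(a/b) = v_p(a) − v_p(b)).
v_7(23/26) = 0

Factor powers of 7 from the numerator and denominator of the reduced fraction: 23 = 7^0 · 23 and 26 = 7^0 · 26. Apply v_p(a/b) = v_p(a) − v_p(b): v_7(23/26) = 0 − 0 = 0.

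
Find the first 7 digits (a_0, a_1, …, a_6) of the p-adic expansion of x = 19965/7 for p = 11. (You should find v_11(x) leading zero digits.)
(a_0, …, a_6) = (0, 0, 0, 10, 4, 9, 7)

v_11(19965/7) = 3, so a_0 = ... = a_2 = 0. Factor out: x = 11^3 · u with u = 15/7 a unit in ℤ_11. Expand u iteratively via a_{v+i} = u_i mod 11, u_{i+1} = (u_i − a_{v+i})/11:
  u_0 = 15/7;  a_3 = 10;  u_1 = (u_0 − 10)/11 = -5/7
  u_1 = -5/7;  a_4 = 4;  u_2 = (u_1 − 4)/11 = -3/7
  u_2 = -3/7;  a_5 = 9;  u_3 = (u_2 − 9)/11 = -6/7
  u_3 = -6/7;  a_6 = 7;  u_4 = (u_3 − 7)/11 = -5/7
Digits: (0, 0, 0, 10, 4, 9, 7).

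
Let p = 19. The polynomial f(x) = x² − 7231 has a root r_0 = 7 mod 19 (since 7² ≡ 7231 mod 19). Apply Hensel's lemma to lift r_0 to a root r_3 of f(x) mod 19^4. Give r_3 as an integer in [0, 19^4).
r_3 = 106654 (mod 130321)

Hensel's recurrence: r_{i+1} = r_i − f(r_i)·(f′(r_i))^{-1} mod 19^{i+2}, with f′(x) = 2x. Iterate:
  r_0 = 7 (mod 19)
  r_1 = 159 (mod 361)
  r_2 = 3769 (mod 6859)
  r_3 = 106654 (mod 130321)
Final: r_3 = 106654, and one checks f(r_3) ≡ 0 mod 19^4.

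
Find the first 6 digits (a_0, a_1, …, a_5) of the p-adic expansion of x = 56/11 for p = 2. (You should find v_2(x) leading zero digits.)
(a_0, …, a_5) = (0, 0, 0, 1, 0, 1)

v_2(56/11) = 3, so a_0 = ... = a_2 = 0. Factor out: x = 2^3 · u with u = 7/11 a unit in ℤ_2. Expand u iteratively via a_{v+i} = u_i mod 2, u_{i+1} = (u_i − a_{v+i})/2:
  u_0 = 7/11;  a_3 = 1;  u_1 = (u_0 − 1)/2 = -2/11
  u_1 = -2/11;  a_4 = 0;  u_2 = (u_1 − 0)/2 = -1/11
  u_2 = -1/11;  a_5 = 1;  u_3 = (u_2 − 1)/2 = -6/11
Digits: (0, 0, 0, 1, 0, 1).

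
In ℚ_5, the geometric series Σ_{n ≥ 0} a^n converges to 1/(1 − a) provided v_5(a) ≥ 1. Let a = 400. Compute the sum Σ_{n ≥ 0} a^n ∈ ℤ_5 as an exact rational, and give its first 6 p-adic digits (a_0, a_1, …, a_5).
Σ a^n = 1/(1 − a) = -1/399;  first 6 digits = (1, 0, 1, 3, 1, 1)

v_5(a) = 2 ≥ 1, so the series converges in ℤ_5 to 1/(1 − a) = 1/(1 − 400) = -1/399. Expand this rational in ℤ_5: compute digits iteratively via d_i = x_i mod 5, x_{i+1} = (x_i − d_i)/5. The first 6 digits are (1, 0, 1, 3, 1, 1).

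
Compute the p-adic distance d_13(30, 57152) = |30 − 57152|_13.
d_13(30, 57152) = 1/28561

Step 1 — x − y = 30 − 57152 = -57122. Step 2 — v_13(-57122) = 4 (factor: -57122 = −(13^4 · 2); the sign does not affect v_p). Step 3 — |x − y|_13 = 13^{-4} = 1/28561.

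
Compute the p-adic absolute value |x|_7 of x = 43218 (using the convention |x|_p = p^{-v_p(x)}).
|43218|_7 = 1/2401

Step 1 — compute v_7(x) by factoring powers of 7 out of the numerator and denominator: v_7(43218) = 4. Step 2 — apply |x|_p = p^{-v_p(x)} = 7^{-4} = 1/2401.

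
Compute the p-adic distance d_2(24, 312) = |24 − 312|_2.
d_2(24, 312) = 1/32

Step 1 — x − y = 24 − 312 = -288. Step 2 — v_2(-288) = 5 (factor: -288 = −(2^5 · 9); the sign does not affect v_p). Step 3 — |x − y|_2 = 2^{-5} = 1/32.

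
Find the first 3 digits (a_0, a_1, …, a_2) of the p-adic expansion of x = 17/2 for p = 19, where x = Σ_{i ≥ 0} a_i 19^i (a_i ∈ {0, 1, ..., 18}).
(a_0, …, a_2) = (18, 9, 9)

v_19(17/2) = 0 (numerator and denominator both coprime to 19), so x ∈ ℤ_19^×. Compute digits iteratively via a_i = x_i mod 19, x_{i+1} = (x_i − a_i)/19, with x_0 = x:
  x_0 = 17/2;  a_0 = 18;  x_1 = (x_0 − 18)/19 = -1/2
  x_1 = -1/2;  a_1 = 9;  x_2 = (x_1 − 9)/19 = -1/2
  x_2 = -1/2;  a_2 = 9;  x_3 = (x_2 − 9)/19 = -1/2
Digits: (18, 9, 9).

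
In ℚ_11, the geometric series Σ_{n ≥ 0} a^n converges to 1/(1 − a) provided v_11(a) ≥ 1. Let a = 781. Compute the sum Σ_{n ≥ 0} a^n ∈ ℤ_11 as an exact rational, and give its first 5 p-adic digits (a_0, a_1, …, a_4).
Σ a^n = 1/(1 − a) = -1/780;  first 5 digits = (1, 5, 9, 0, 6)

v_11(a) = 1 ≥ 1, so the series converges in ℤ_11 to 1/(1 − a) = 1/(1 − 781) = -1/780. Expand this rational in ℤ_11: compute digits iteratively via d_i = x_i mod 11, x_{i+1} = (x_i − d_i)/11. The first 5 digits are (1, 5, 9, 0, 6).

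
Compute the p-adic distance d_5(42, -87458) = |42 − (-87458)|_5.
d_5(42, -87458) = 1/3125

Step 1 — x − y = 42 − (-87458) = 87500. Step 2 — v_5(87500) = 5 (factor: 87500 = (5^5 · 28); the sign does not affect v_p). Step 3 — |x − y|_5 = 5^{-5} = 1/3125.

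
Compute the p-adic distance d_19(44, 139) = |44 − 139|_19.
d_19(44, 139) = 1/19

Step 1 — x − y = 44 − 139 = -95. Step 2 — v_19(-95) = 1 (factor: -95 = −(19^1 · 5); the sign does not affect v_p). Step 3 — |x − y|_19 = 19^{-1} = 1/19.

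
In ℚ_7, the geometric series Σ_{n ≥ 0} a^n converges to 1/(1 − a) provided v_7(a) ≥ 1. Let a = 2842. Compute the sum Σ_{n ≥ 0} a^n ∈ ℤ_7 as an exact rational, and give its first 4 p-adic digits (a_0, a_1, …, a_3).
Σ a^n = 1/(1 − a) = -1/2841;  first 4 digits = (1, 0, 2, 1)

v_7(a) = 2 ≥ 1, so the series converges in ℤ_7 to 1/(1 − a) = 1/(1 − 2842) = -1/2841. Expand this rational in ℤ_7: compute digits iteratively via d_i = x_i mod 7, x_{i+1} = (x_i − d_i)/7. The first 4 digits are (1, 0, 2, 1).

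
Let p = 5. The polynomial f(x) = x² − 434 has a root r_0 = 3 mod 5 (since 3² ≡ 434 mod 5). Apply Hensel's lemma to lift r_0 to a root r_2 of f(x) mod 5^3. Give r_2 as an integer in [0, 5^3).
r_2 = 53 (mod 125)

Hensel's recurrence: r_{i+1} = r_i − f(r_i)·(f′(r_i))^{-1} mod 5^{i+2}, with f′(x) = 2x. Iterate:
  r_0 = 3 (mod 5)
  r_1 = 3 (mod 25)
  r_2 = 53 (mod 125)
Final: r_2 = 53, and one checks f(r_2) ≡ 0 mod 5^3.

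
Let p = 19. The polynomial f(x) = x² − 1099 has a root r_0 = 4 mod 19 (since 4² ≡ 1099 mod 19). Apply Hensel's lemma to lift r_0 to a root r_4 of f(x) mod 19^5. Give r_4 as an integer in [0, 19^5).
r_4 = 863516 (mod 2476099)

Hensel's recurrence: r_{i+1} = r_i − f(r_i)·(f′(r_i))^{-1} mod 19^{i+2}, with f′(x) = 2x. Iterate:
  r_0 = 4 (mod 19)
  r_1 = 4 (mod 361)
  r_2 = 6141 (mod 6859)
  r_3 = 81590 (mod 130321)
  r_4 = 863516 (mod 2476099)
Final: r_4 = 863516, and one checks f(r_4) ≡ 0 mod 19^5.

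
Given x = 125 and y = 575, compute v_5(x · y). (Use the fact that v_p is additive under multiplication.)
v_5(71875) = 5

v_p(x) = 3 (factor: 125 = 5^3 · 1); v_p(y) = 2 (factor: 575 = 5^2 · 23). Additivity: v_p(xy) = v_p(x) + v_p(y) = 3 + 2 = 5. (Direct check: xy = 71875 = 5^5 · (23).)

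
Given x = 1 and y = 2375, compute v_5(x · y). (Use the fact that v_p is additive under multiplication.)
v_5(2375) = 3

v_p(x) = 0 (factor: 1 = 5^0 · 1); v_p(y) = 3 (factor: 2375 = 5^3 · 19). Additivity: v_p(xy) = v_p(x) + v_p(y) = 0 + 3 = 3. (Direct check: xy = 2375 = 5^3 · (19).)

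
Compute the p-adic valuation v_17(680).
v_17(680) = 1

v_17(n) is the largest exponent k such that 17^k divides n. Factor out: 680 = 17^1 · 40. (Sign doesn't affect v_p.) So v_17(680) = 1.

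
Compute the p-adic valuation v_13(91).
v_13(91) = 1

v_13(n) is the largest exponent k such that 13^k divides n. Factor out: 91 = 13^1 · 7. (Sign doesn't affect v_p.) So v_13(91) = 1.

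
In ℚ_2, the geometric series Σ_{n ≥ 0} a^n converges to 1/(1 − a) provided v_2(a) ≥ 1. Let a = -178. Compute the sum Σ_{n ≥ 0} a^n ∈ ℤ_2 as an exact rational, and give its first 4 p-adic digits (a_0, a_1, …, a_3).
Σ a^n = 1/(1 − a) = 1/179;  first 4 digits = (1, 1, 0, 1)

v_2(a) = 1 ≥ 1, so the series converges in ℤ_2 to 1/(1 − a) = 1/(1 − (-178)) = 1/179. Expand this rational in ℤ_2: compute digits iteratively via d_i = x_i mod 2, x_{i+1} = (x_i − d_i)/2. The first 4 digits are (1, 1, 0, 1).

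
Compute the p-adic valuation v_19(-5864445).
v_19(-5864445) = 4

v_19(n) is the largest exponent k such that 19^k divides n. Factor out: -5864445 = -19^4 · 45. (Sign doesn't affect v_p.) So v_19(-5864445) = 4.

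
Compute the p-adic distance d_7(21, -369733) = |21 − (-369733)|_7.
d_7(21, -369733) = 1/16807

Step 1 — x − y = 21 − (-369733) = 369754. Step 2 — v_7(369754) = 5 (factor: 369754 = (7^5 · 22); the sign does not affect v_p). Step 3 — |x − y|_7 = 7^{-5} = 1/16807.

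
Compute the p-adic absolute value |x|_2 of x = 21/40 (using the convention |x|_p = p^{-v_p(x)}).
|21/40|_2 = 8

Step 1 — compute v_2(x) by factoring powers of 2 out of the numerator and denominator: v_2(21/40) = -3. Step 2 — apply |x|_p = p^{-v_p(x)} = 2^{3} = 8.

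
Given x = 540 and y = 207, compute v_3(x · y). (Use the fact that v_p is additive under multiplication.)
v_3(111780) = 5

v_p(x) = 3 (factor: 540 = 3^3 · 20); v_p(y) = 2 (factor: 207 = 3^2 · 23). Additivity: v_p(xy) = v_p(x) + v_p(y) = 3 + 2 = 5. (Direct check: xy = 111780 = 3^5 · (460).)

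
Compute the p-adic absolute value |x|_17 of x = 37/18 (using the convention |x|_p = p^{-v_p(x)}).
|37/18|_17 = 1

Step 1 — compute v_17(x) by factoring powers of 17 out of the numerator and denominator: v_17(37/18) = 0. Step 2 — apply |x|_p = p^{-v_p(x)} = 17^{0} = 1.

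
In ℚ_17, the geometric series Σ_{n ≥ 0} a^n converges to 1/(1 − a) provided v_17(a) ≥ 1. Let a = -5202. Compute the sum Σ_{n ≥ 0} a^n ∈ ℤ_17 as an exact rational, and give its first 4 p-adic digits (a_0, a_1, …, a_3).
Σ a^n = 1/(1 − a) = 1/5203;  first 4 digits = (1, 0, 16, 15)

v_17(a) = 2 ≥ 1, so the series converges in ℤ_17 to 1/(1 − a) = 1/(1 − (-5202)) = 1/5203. Expand this rational in ℤ_17: compute digits iteratively via d_i = x_i mod 17, x_{i+1} = (x_i − d_i)/17. The first 4 digits are (1, 0, 16, 15).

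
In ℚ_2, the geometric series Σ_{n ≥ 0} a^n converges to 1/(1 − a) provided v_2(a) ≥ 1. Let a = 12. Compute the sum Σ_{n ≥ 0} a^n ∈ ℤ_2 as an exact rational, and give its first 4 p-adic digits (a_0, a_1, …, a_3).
Σ a^n = 1/(1 − a) = -1/11;  first 4 digits = (1, 0, 1, 1)

v_2(a) = 2 ≥ 1, so the series converges in ℤ_2 to 1/(1 − a) = 1/(1 − 12) = -1/11. Expand this rational in ℤ_2: compute digits iteratively via d_i = x_i mod 2, x_{i+1} = (x_i − d_i)/2. The first 4 digits are (1, 0, 1, 1).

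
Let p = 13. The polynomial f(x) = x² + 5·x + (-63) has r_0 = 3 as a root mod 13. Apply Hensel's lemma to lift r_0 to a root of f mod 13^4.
r_3 = 27784 (mod 28561)

Hensel: r_{i+1} = r_i − f(r_i)·(f′(r_i))^{-1} mod 13^{i+2}, f′(x) = 2x + 5. Iterate:
  r_0 = 3 (mod 13)
  r_1 = 68 (mod 169)
  r_2 = 1420 (mod 2197)
  r_3 = 27784 (mod 28561)
Final: r = 27784 satisfies f(r) ≡ 0 mod 13^4.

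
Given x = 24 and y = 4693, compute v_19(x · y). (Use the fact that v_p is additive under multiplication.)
v_19(112632) = 2

v_p(x) = 0 (factor: 24 = 19^0 · 24); v_p(y) = 2 (factor: 4693 = 19^2 · 13). Additivity: v_p(xy) = v_p(x) + v_p(y) = 0 + 2 = 2. (Direct check: xy = 112632 = 19^2 · (312).)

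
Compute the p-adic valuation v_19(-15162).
v_19(-15162) = 2

v_19(n) is the largest exponent k such that 19^k divides n. Factor out: -15162 = -19^2 · 42. (Sign doesn't affect v_p.) So v_19(-15162) = 2.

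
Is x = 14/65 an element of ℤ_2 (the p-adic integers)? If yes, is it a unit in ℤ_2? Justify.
x ∈ ℤ_2 but not a unit; v_2(x) = 1 > 0

ℤ_2 = {x ∈ ℚ_2 : v_2(x) ≥ 0} and ℤ_2^× = {x ∈ ℤ_2 : v_2(x) = 0}. Here v_2(14/65) = v_2(num) − v_2(den) = 1; compare against these criteria.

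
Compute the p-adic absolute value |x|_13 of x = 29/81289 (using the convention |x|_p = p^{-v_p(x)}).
|29/81289|_13 = 2197

Step 1 — compute v_13(x) by factoring powers of 13 out of the numerator and denominator: v_13(29/81289) = -3. Step 2 — apply |x|_p = p^{-v_p(x)} = 13^{3} = 2197.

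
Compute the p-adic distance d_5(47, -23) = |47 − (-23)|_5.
d_5(47, -23) = 1/5

Step 1 — x − y = 47 − (-23) = 70. Step 2 — v_5(70) = 1 (factor: 70 = (5^1 · 14); the sign does not affect v_p). Step 3 — |x − y|_5 = 5^{-1} = 1/5.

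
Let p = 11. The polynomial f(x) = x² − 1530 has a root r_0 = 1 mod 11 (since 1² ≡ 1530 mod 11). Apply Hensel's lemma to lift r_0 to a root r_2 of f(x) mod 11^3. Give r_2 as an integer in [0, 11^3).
r_2 = 1189 (mod 1331)

Hensel's recurrence: r_{i+1} = r_i − f(r_i)·(f′(r_i))^{-1} mod 11^{i+2}, with f′(x) = 2x. Iterate:
  r_0 = 1 (mod 11)
  r_1 = 100 (mod 121)
  r_2 = 1189 (mod 1331)
Final: r_2 = 1189, and one checks f(r_2) ≡ 0 mod 11^3.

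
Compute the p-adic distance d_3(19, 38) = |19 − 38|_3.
d_3(19, 38) = 1

Step 1 — x − y = 19 − 38 = -19. Step 2 — v_3(-19) = 0 (factor: -19 = −(3^0 · 19); the sign does not affect v_p). Step 3 — |x − y|_3 = 3^{0} = 1.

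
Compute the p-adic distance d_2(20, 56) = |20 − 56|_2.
d_2(20, 56) = 1/4

Step 1 — x − y = 20 − 56 = -36. Step 2 — v_2(-36) = 2 (factor: -36 = −(2^2 · 9); the sign does not affect v_p). Step 3 — |x − y|_2 = 2^{-2} = 1/4.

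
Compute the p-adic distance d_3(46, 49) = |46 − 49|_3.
d_3(46, 49) = 1/3

Step 1 — x − y = 46 − 49 = -3. Step 2 — v_3(-3) = 1 (factor: -3 = −(3^1 · 1); the sign does not affect v_p). Step 3 — |x − y|_3 = 3^{-1} = 1/3.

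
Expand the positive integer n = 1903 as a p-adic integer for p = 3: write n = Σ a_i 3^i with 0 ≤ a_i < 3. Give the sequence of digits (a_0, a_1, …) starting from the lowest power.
(a_0, a_1, …) = (1, 1, 1, 1, 2, 1, 2)

Repeated division by 3 gives the digits low-to-high: 1903 = 1 + 1·3^1 + 1·3^2 + 1·3^3 + 2·3^4 + 1·3^5 + 2·3^6. Digit sequence: (1, 1, 1, 1, 2, 1, 2).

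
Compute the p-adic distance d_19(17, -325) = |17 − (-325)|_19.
d_19(17, -325) = 1/19

Step 1 — x − y = 17 − (-325) = 342. Step 2 — v_19(342) = 1 (factor: 342 = (19^1 · 18); the sign does not affect v_p). Step 3 — |x − y|_19 = 19^{-1} = 1/19.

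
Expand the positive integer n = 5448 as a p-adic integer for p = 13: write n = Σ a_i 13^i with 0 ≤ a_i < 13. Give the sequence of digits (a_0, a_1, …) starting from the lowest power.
(a_0, a_1, …) = (1, 3, 6, 2)

Repeated division by 13 gives the digits low-to-high: 5448 = 1 + 3·13^1 + 6·13^2 + 2·13^3. Digit sequence: (1, 3, 6, 2).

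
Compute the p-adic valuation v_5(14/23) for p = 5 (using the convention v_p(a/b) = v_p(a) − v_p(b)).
v_5(14/23) = 0

Factor powers of 5 from the numerator and denominator of the reduced fraction: 14 = 5^0 · 14 and 23 = 5^0 · 23. Apply v_p(a/b) = v_p(a) − v_p(b): v_5(14/23) = 0 − 0 = 0.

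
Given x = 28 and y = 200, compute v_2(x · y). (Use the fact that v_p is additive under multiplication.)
v_2(5600) = 5

v_p(x) = 2 (factor: 28 = 2^2 · 7); v_p(y) = 3 (factor: 200 = 2^3 · 25). Additivity: v_p(xy) = v_p(x) + v_p(y) = 2 + 3 = 5. (Direct check: xy = 5600 = 2^5 · (175).)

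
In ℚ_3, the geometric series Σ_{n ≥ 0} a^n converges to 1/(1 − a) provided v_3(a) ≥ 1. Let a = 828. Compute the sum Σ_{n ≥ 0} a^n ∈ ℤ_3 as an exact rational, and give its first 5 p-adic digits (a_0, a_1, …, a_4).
Σ a^n = 1/(1 − a) = -1/827;  first 5 digits = (1, 0, 2, 0, 2)

v_3(a) = 2 ≥ 1, so the series converges in ℤ_3 to 1/(1 − a) = 1/(1 − 828) = -1/827. Expand this rational in ℤ_3: compute digits iteratively via d_i = x_i mod 3, x_{i+1} = (x_i − d_i)/3. The first 5 digits are (1, 0, 2, 0, 2).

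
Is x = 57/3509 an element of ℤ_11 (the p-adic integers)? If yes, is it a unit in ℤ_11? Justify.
x ∉ ℤ_11 (v_11(x) = -2 < 0)

ℤ_11 = {x ∈ ℚ_11 : v_11(x) ≥ 0} and ℤ_11^× = {x ∈ ℤ_11 : v_11(x) = 0}. Here v_11(57/3509) = v_11(num) − v_11(den) = -2; compare against these criteria.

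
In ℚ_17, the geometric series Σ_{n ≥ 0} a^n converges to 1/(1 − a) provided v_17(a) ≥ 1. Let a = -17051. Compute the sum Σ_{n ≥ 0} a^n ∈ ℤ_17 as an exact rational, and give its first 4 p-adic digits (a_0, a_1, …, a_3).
Σ a^n = 1/(1 − a) = 1/17052;  first 4 digits = (1, 0, 9, 13)

v_17(a) = 2 ≥ 1, so the series converges in ℤ_17 to 1/(1 − a) = 1/(1 − (-17051)) = 1/17052. Expand this rational in ℤ_17: compute digits iteratively via d_i = x_i mod 17, x_{i+1} = (x_i − d_i)/17. The first 4 digits are (1, 0, 9, 13).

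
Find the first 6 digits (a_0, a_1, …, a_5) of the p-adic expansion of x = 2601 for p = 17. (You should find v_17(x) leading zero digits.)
(a_0, …, a_5) = (0, 0, 9, 0, 0, 0)

v_17(2601) = 2, so a_0 = ... = a_1 = 0. Factor out: x = 17^2 · u with u = 9 a unit in ℤ_17. Expand u iteratively via a_{v+i} = u_i mod 17, u_{i+1} = (u_i − a_{v+i})/17:
  u_0 = 9;  a_2 = 9;  u_1 = (u_0 − 9)/17 = 0
  u_1 = 0;  a_3 = 0;  u_2 = (u_1 − 0)/17 = 0
  u_2 = 0;  a_4 = 0;  u_3 = (u_2 − 0)/17 = 0
  u_3 = 0;  a_5 = 0;  u_4 = (u_3 − 0)/17 = 0
Digits: (0, 0, 9, 0, 0, 0).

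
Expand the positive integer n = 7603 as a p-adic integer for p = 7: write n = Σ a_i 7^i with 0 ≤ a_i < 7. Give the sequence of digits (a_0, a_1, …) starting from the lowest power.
(a_0, a_1, …) = (1, 1, 1, 1, 3)

Repeated division by 7 gives the digits low-to-high: 7603 = 1 + 1·7^1 + 1·7^2 + 1·7^3 + 3·7^4. Digit sequence: (1, 1, 1, 1, 3).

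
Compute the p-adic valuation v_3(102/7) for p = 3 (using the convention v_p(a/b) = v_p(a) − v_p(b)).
v_3(102/7) = 1

Factor powers of 3 from the numerator and denominator of the reduced fraction: 102 = 3^1 · 34 and 7 = 3^0 · 7. Apply v_p(a/b) = v_p(a) − v_p(b): v_3(102/7) = 1 − 0 = 1.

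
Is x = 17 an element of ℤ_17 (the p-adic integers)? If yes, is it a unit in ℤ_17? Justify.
x ∈ ℤ_17 but not a unit; v_17(x) = 1 > 0

ℤ_17 = {x ∈ ℚ_17 : v_17(x) ≥ 0} and ℤ_17^× = {x ∈ ℤ_17 : v_17(x) = 0}. Here v_17(17) = v_17(num) − v_17(den) = 1; compare against these criteria.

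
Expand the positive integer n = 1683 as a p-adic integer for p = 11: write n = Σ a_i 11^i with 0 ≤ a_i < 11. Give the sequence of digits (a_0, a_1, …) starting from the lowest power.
(a_0, a_1, …) = (0, 10, 2, 1)

Repeated division by 11 gives the digits low-to-high: 1683 = 10·11^1 + 2·11^2 + 1·11^3. Digit sequence: (0, 10, 2, 1).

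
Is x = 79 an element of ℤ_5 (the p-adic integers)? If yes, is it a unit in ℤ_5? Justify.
x ∈ ℤ_5^× (unit); v_5(x) = 0

ℤ_5 = {x ∈ ℚ_5 : v_5(x) ≥ 0} and ℤ_5^× = {x ∈ ℤ_5 : v_5(x) = 0}. Here v_5(79) = v_5(num) − v_5(den) = 0; compare against these criteria.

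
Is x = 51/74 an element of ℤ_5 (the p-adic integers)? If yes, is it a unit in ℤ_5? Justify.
x ∈ ℤ_5^× (unit); v_5(x) = 0

ℤ_5 = {x ∈ ℚ_5 : v_5(x) ≥ 0} and ℤ_5^× = {x ∈ ℤ_5 : v_5(x) = 0}. Here v_5(51/74) = v_5(num) − v_5(den) = 0; compare against these criteria.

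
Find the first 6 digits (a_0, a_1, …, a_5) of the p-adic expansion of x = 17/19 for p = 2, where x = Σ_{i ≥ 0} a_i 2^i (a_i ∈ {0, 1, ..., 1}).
(a_0, …, a_5) = (1, 1, 0, 1, 0, 0)

v_2(17/19) = 0 (numerator and denominator both coprime to 2), so x ∈ ℤ_2^×. Compute digits iteratively via a_i = x_i mod 2, x_{i+1} = (x_i − a_i)/2, with x_0 = x:
  x_0 = 17/19;  a_0 = 1;  x_1 = (x_0 − 1)/2 = -1/19
  x_1 = -1/19;  a_1 = 1;  x_2 = (x_1 − 1)/2 = -10/19
  x_2 = -10/19;  a_2 = 0;  x_3 = (x_2 − 0)/2 = -5/19
  x_3 = -5/19;  a_3 = 1;  x_4 = (x_3 − 1)/2 = -12/19
  x_4 = -12/19;  a_4 = 0;  x_5 = (x_4 − 0)/2 = -6/19
  x_5 = -6/19;  a_5 = 0;  x_6 = (x_5 − 0)/2 = -3/19
Digits: (1, 1, 0, 1, 0, 0).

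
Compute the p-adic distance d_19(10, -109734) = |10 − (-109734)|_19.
d_19(10, -109734) = 1/6859

Step 1 — x − y = 10 − (-109734) = 109744. Step 2 — v_19(109744) = 3 (factor: 109744 = (19^3 · 16); the sign does not affect v_p). Step 3 — |x − y|_19 = 19^{-3} = 1/6859.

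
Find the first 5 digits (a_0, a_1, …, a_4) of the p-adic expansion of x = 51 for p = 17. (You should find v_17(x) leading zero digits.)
(a_0, …, a_4) = (0, 3, 0, 0, 0)

v_17(51) = 1, so a_0 = ... = a_0 = 0. Factor out: x = 17^1 · u with u = 3 a unit in ℤ_17. Expand u iteratively via a_{v+i} = u_i mod 17, u_{i+1} = (u_i − a_{v+i})/17:
  u_0 = 3;  a_1 = 3;  u_1 = (u_0 − 3)/17 = 0
  u_1 = 0;  a_2 = 0;  u_2 = (u_1 − 0)/17 = 0
  u_2 = 0;  a_3 = 0;  u_3 = (u_2 − 0)/17 = 0
  u_3 = 0;  a_4 = 0;  u_4 = (u_3 − 0)/17 = 0
Digits: (0, 3, 0, 0, 0).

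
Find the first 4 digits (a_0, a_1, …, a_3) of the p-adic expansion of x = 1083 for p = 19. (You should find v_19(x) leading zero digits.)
(a_0, …, a_3) = (0, 0, 3, 0)

v_19(1083) = 2, so a_0 = ... = a_1 = 0. Factor out: x = 19^2 · u with u = 3 a unit in ℤ_19. Expand u iteratively via a_{v+i} = u_i mod 19, u_{i+1} = (u_i − a_{v+i})/19:
  u_0 = 3;  a_2 = 3;  u_1 = (u_0 − 3)/19 = 0
  u_1 = 0;  a_3 = 0;  u_2 = (u_1 − 0)/19 = 0
Digits: (0, 0, 3, 0).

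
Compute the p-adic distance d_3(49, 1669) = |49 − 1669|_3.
d_3(49, 1669) = 1/81

Step 1 — x − y = 49 − 1669 = -1620. Step 2 — v_3(-1620) = 4 (factor: -1620 = −(3^4 · 20); the sign does not affect v_p). Step 3 — |x − y|_3 = 3^{-4} = 1/81.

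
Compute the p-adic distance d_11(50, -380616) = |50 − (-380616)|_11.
d_11(50, -380616) = 1/14641

Step 1 — x − y = 50 − (-380616) = 380666. Step 2 — v_11(380666) = 4 (factor: 380666 = (11^4 · 26); the sign does not affect v_p). Step 3 — |x − y|_11 = 11^{-4} = 1/14641.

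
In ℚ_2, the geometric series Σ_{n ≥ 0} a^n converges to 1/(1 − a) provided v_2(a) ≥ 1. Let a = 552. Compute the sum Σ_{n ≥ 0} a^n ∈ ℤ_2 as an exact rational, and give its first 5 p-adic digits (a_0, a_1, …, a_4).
Σ a^n = 1/(1 − a) = -1/551;  first 5 digits = (1, 0, 0, 1, 0)

v_2(a) = 3 ≥ 1, so the series converges in ℤ_2 to 1/(1 − a) = 1/(1 − 552) = -1/551. Expand this rational in ℤ_2: compute digits iteratively via d_i = x_i mod 2, x_{i+1} = (x_i − d_i)/2. The first 5 digits are (1, 0, 0, 1, 0).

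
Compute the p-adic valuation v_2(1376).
v_2(1376) = 5

v_2(n) is the largest exponent k such that 2^k divides n. Factor out: 1376 = 2^5 · 43. (Sign doesn't affect v_p.) So v_2(1376) = 5.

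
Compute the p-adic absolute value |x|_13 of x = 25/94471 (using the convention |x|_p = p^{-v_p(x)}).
|25/94471|_13 = 2197

Step 1 — compute v_13(x) by factoring powers of 13 out of the numerator and denominator: v_13(25/94471) = -3. Step 2 — apply |x|_p = p^{-v_p(x)} = 13^{3} = 2197.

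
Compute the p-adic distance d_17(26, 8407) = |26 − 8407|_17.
d_17(26, 8407) = 1/289

Step 1 — x − y = 26 − 8407 = -8381. Step 2 — v_17(-8381) = 2 (factor: -8381 = −(17^2 · 29); the sign does not affect v_p). Step 3 — |x − y|_17 = 17^{-2} = 1/289.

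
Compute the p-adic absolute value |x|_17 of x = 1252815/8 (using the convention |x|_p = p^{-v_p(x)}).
|1252815/8|_17 = 1/83521

Step 1 — compute v_17(x) by factoring powers of 17 out of the numerator and denominator: v_17(1252815/8) = 4. Step 2 — apply |x|_p = p^{-v_p(x)} = 17^{-4} = 1/83521.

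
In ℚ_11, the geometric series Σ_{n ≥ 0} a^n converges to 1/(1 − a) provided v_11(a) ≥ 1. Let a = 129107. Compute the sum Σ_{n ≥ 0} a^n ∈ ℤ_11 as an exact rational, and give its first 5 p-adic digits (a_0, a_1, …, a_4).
Σ a^n = 1/(1 − a) = -1/129106;  first 5 digits = (1, 0, 0, 9, 8)

v_11(a) = 3 ≥ 1, so the series converges in ℤ_11 to 1/(1 − a) = 1/(1 − 129107) = -1/129106. Expand this rational in ℤ_11: compute digits iteratively via d_i = x_i mod 11, x_{i+1} = (x_i − d_i)/11. The first 5 digits are (1, 0, 0, 9, 8).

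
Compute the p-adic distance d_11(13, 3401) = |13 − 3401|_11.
d_11(13, 3401) = 1/121

Step 1 — x − y = 13 − 3401 = -3388. Step 2 — v_11(-3388) = 2 (factor: -3388 = −(11^2 · 28); the sign does not affect v_p). Step 3 — |x − y|_11 = 11^{-2} = 1/121.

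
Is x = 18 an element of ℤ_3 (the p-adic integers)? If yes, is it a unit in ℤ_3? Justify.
x ∈ ℤ_3 but not a unit; v_3(x) = 2 > 0

ℤ_3 = {x ∈ ℚ_3 : v_3(x) ≥ 0} and ℤ_3^× = {x ∈ ℤ_3 : v_3(x) = 0}. Here v_3(18) = v_3(num) − v_3(den) = 2; compare against these criteria.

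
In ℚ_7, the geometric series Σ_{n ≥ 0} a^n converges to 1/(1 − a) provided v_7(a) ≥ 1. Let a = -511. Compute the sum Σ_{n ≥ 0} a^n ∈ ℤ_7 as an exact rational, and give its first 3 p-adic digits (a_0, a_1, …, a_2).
Σ a^n = 1/(1 − a) = 1/512;  first 3 digits = (1, 4, 5)

v_7(a) = 1 ≥ 1, so the series converges in ℤ_7 to 1/(1 − a) = 1/(1 − (-511)) = 1/512. Expand this rational in ℤ_7: compute digits iteratively via d_i = x_i mod 7, x_{i+1} = (x_i − d_i)/7. The first 3 digits are (1, 4, 5).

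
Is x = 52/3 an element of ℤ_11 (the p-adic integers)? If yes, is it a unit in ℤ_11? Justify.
x ∈ ℤ_11^× (unit); v_11(x) = 0

ℤ_11 = {x ∈ ℚ_11 : v_11(x) ≥ 0} and ℤ_11^× = {x ∈ ℤ_11 : v_11(x) = 0}. Here v_11(52/3) = v_11(num) − v_11(den) = 0; compare against these criteria.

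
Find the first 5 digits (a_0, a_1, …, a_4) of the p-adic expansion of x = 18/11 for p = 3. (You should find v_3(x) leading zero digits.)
(a_0, …, a_4) = (0, 0, 1, 0, 1)

v_3(18/11) = 2, so a_0 = ... = a_1 = 0. Factor out: x = 3^2 · u with u = 2/11 a unit in ℤ_3. Expand u iteratively via a_{v+i} = u_i mod 3, u_{i+1} = (u_i − a_{v+i})/3:
  u_0 = 2/11;  a_2 = 1;  u_1 = (u_0 − 1)/3 = -3/11
  u_1 = -3/11;  a_3 = 0;  u_2 = (u_1 − 0)/3 = -1/11
  u_2 = -1/11;  a_4 = 1;  u_3 = (u_2 − 1)/3 = -4/11
Digits: (0, 0, 1, 0, 1).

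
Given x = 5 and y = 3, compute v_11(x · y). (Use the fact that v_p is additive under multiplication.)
v_11(15) = 0

v_p(x) = 0 (factor: 5 = 11^0 · 5); v_p(y) = 0 (factor: 3 = 11^0 · 3). Additivity: v_p(xy) = v_p(x) + v_p(y) = 0 + 0 = 0. (Direct check: xy = 15 = 11^0 · (15).)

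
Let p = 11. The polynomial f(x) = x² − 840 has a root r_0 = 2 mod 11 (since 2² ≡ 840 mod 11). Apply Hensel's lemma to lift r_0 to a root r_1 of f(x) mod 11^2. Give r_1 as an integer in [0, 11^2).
r_1 = 90 (mod 121)

Hensel's recurrence: r_{i+1} = r_i − f(r_i)·(f′(r_i))^{-1} mod 11^{i+2}, with f′(x) = 2x. Iterate:
  r_0 = 2 (mod 11)
  r_1 = 90 (mod 121)
Final: r_1 = 90, and one checks f(r_1) ≡ 0 mod 11^2.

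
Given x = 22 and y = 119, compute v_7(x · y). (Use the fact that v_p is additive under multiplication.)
v_7(2618) = 1

v_p(x) = 0 (factor: 22 = 7^0 · 22); v_p(y) = 1 (factor: 119 = 7^1 · 17). Additivity: v_p(xy) = v_p(x) + v_p(y) = 0 + 1 = 1. (Direct check: xy = 2618 = 7^1 · (374).)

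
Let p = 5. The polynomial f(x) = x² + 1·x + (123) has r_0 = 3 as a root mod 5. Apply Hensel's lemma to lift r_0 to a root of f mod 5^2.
r_1 = 23 (mod 25)

Hensel: r_{i+1} = r_i − f(r_i)·(f′(r_i))^{-1} mod 5^{i+2}, f′(x) = 2x + 1. Iterate:
  r_0 = 3 (mod 5)
  r_1 = 23 (mod 25)
Final: r = 23 satisfies f(r) ≡ 0 mod 5^2.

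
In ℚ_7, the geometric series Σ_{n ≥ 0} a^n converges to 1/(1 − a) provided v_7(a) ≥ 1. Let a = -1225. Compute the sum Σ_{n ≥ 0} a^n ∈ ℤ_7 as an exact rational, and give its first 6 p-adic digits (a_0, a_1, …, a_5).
Σ a^n = 1/(1 − a) = 1/1226;  first 6 digits = (1, 0, 3, 3, 1, 5)

v_7(a) = 2 ≥ 1, so the series converges in ℤ_7 to 1/(1 − a) = 1/(1 − (-1225)) = 1/1226. Expand this rational in ℤ_7: compute digits iteratively via d_i = x_i mod 7, x_{i+1} = (x_i − d_i)/7. The first 6 digits are (1, 0, 3, 3, 1, 5).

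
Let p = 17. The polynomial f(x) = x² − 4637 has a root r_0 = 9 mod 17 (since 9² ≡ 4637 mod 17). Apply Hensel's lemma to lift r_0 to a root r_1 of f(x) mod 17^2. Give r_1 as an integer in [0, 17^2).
r_1 = 230 (mod 289)

Hensel's recurrence: r_{i+1} = r_i − f(r_i)·(f′(r_i))^{-1} mod 17^{i+2}, with f′(x) = 2x. Iterate:
  r_0 = 9 (mod 17)
  r_1 = 230 (mod 289)
Final: r_1 = 230, and one checks f(r_1) ≡ 0 mod 17^2.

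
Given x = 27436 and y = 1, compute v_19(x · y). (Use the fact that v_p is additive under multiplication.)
v_19(27436) = 3

v_p(x) = 3 (factor: 27436 = 19^3 · 4); v_p(y) = 0 (factor: 1 = 19^0 · 1). Additivity: v_p(xy) = v_p(x) + v_p(y) = 3 + 0 = 3. (Direct check: xy = 27436 = 19^3 · (4).)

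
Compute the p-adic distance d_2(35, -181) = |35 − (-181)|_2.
d_2(35, -181) = 1/8

Step 1 — x − y = 35 − (-181) = 216. Step 2 — v_2(216) = 3 (factor: 216 = (2^3 · 27); the sign does not affect v_p). Step 3 — |x − y|_2 = 2^{-3} = 1/8.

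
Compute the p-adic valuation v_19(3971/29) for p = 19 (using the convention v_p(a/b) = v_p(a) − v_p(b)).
v_19(3971/29) = 2

Factor powers of 19 from the numerator and denominator of the reduced fraction: 3971 = 19^2 · 11 and 29 = 19^0 · 29. Apply v_p(a/b) = v_p(a) − v_p(b): v_19(3971/29) = 2 − 0 = 2.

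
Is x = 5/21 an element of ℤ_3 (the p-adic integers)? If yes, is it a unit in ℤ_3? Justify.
x ∉ ℤ_3 (v_3(x) = -1 < 0)

ℤ_3 = {x ∈ ℚ_3 : v_3(x) ≥ 0} and ℤ_3^× = {x ∈ ℤ_3 : v_3(x) = 0}. Here v_3(5/21) = v_3(num) − v_3(den) = -1; compare against these criteria.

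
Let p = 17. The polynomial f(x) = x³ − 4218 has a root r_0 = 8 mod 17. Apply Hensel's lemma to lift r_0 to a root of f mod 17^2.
r_1 = 229 (mod 289)

Hensel: r_{i+1} = r_i − f(r_i)/f′(r_i) mod 17^{i+2}, where f′(x) = 3x². Iterate:
  r_0 = 8 (mod 17)
  r_1 = 229 (mod 289)
Final: r = 229 with f(r) ≡ 0 mod 17^2.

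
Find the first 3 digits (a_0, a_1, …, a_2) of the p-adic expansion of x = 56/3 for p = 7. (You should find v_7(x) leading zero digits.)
(a_0, …, a_2) = (0, 5, 2)

v_7(56/3) = 1, so a_0 = ... = a_0 = 0. Factor out: x = 7^1 · u with u = 8/3 a unit in ℤ_7. Expand u iteratively via a_{v+i} = u_i mod 7, u_{i+1} = (u_i − a_{v+i})/7:
  u_0 = 8/3;  a_1 = 5;  u_1 = (u_0 − 5)/7 = -1/3
  u_1 = -1/3;  a_2 = 2;  u_2 = (u_1 − 2)/7 = -1/3
Digits: (0, 5, 2).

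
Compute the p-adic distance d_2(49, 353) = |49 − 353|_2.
d_2(49, 353) = 1/16

Step 1 — x − y = 49 − 353 = -304. Step 2 — v_2(-304) = 4 (factor: -304 = −(2^4 · 19); the sign does not affect v_p). Step 3 — |x − y|_2 = 2^{-4} = 1/16.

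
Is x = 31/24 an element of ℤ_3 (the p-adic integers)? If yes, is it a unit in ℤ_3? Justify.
x ∉ ℤ_3 (v_3(x) = -1 < 0)

ℤ_3 = {x ∈ ℚ_3 : v_3(x) ≥ 0} and ℤ_3^× = {x ∈ ℤ_3 : v_3(x) = 0}. Here v_3(31/24) = v_3(num) − v_3(den) = -1; compare against these criteria.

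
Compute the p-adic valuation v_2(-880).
v_2(-880) = 4

v_2(n) is the largest exponent k such that 2^k divides n. Factor out: -880 = -2^4 · 55. (Sign doesn't affect v_p.) So v_2(-880) = 4.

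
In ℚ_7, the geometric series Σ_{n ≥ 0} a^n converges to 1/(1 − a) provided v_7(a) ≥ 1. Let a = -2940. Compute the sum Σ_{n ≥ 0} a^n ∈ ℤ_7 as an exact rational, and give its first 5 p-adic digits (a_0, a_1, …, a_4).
Σ a^n = 1/(1 − a) = 1/2941;  first 5 digits = (1, 0, 3, 5, 0)

v_7(a) = 2 ≥ 1, so the series converges in ℤ_7 to 1/(1 − a) = 1/(1 − (-2940)) = 1/2941. Expand this rational in ℤ_7: compute digits iteratively via d_i = x_i mod 7, x_{i+1} = (x_i − d_i)/7. The first 5 digits are (1, 0, 3, 5, 0).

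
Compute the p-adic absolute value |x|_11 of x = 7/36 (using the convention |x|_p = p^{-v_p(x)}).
|7/36|_11 = 1

Step 1 — compute v_11(x) by factoring powers of 11 out of the numerator and denominator: v_11(7/36) = 0. Step 2 — apply |x|_p = p^{-v_p(x)} = 11^{0} = 1.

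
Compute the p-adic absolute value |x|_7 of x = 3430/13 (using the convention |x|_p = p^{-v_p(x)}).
|3430/13|_7 = 1/343

Step 1 — compute v_7(x) by factoring powers of 7 out of the numerator and denominator: v_7(3430/13) = 3. Step 2 — apply |x|_p = p^{-v_p(x)} = 7^{-3} = 1/343.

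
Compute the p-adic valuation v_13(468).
v_13(468) = 1

v_13(n) is the largest exponent k such that 13^k divides n. Factor out: 468 = 13^1 · 36. (Sign doesn't affect v_p.) So v_13(468) = 1.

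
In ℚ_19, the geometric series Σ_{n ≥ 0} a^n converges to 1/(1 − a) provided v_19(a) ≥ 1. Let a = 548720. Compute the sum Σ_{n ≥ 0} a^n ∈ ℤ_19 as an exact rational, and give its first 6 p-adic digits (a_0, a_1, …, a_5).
Σ a^n = 1/(1 − a) = -1/548719;  first 6 digits = (1, 0, 0, 4, 4, 0)

v_19(a) = 3 ≥ 1, so the series converges in ℤ_19 to 1/(1 − a) = 1/(1 − 548720) = -1/548719. Expand this rational in ℤ_19: compute digits iteratively via d_i = x_i mod 19, x_{i+1} = (x_i − d_i)/19. The first 6 digits are (1, 0, 0, 4, 4, 0).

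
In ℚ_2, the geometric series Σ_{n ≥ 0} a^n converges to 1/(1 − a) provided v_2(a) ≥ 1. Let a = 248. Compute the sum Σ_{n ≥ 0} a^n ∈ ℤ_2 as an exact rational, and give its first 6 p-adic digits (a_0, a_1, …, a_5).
Σ a^n = 1/(1 − a) = -1/247;  first 6 digits = (1, 0, 0, 1, 1, 1)

v_2(a) = 3 ≥ 1, so the series converges in ℤ_2 to 1/(1 − a) = 1/(1 − 248) = -1/247. Expand this rational in ℤ_2: compute digits iteratively via d_i = x_i mod 2, x_{i+1} = (x_i − d_i)/2. The first 6 digits are (1, 0, 0, 1, 1, 1).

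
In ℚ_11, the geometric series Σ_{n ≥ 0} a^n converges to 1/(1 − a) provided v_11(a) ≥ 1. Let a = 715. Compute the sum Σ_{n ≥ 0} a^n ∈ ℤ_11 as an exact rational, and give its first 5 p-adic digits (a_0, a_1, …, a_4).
Σ a^n = 1/(1 − a) = -1/714;  first 5 digits = (1, 10, 6, 9, 9)

v_11(a) = 1 ≥ 1, so the series converges in ℤ_11 to 1/(1 − a) = 1/(1 − 715) = -1/714. Expand this rational in ℤ_11: compute digits iteratively via d_i = x_i mod 11, x_{i+1} = (x_i − d_i)/11. The first 5 digits are (1, 10, 6, 9, 9).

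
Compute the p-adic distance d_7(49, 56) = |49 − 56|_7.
d_7(49, 56) = 1/7

Step 1 — x − y = 49 − 56 = -7. Step 2 — v_7(-7) = 1 (factor: -7 = −(7^1 · 1); the sign does not affect v_p). Step 3 — |x − y|_7 = 7^{-1} = 1/7.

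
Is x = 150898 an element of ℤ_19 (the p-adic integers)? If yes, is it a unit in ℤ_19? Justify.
x ∈ ℤ_19 but not a unit; v_19(x) = 3 > 0

ℤ_19 = {x ∈ ℚ_19 : v_19(x) ≥ 0} and ℤ_19^× = {x ∈ ℤ_19 : v_19(x) = 0}. Here v_19(150898) = v_19(num) − v_19(den) = 3; compare against these criteria.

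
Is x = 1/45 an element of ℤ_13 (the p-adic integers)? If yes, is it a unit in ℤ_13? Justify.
x ∈ ℤ_13^× (unit); v_13(x) = 0

ℤ_13 = {x ∈ ℚ_13 : v_13(x) ≥ 0} and ℤ_13^× = {x ∈ ℤ_13 : v_13(x) = 0}. Here v_13(1/45) = v_13(num) − v_13(den) = 0; compare against these criteria.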